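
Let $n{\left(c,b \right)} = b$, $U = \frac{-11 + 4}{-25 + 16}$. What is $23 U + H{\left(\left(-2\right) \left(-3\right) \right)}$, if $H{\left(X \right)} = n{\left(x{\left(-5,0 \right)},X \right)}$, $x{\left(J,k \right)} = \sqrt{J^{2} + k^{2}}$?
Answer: $\frac{215}{9} \approx 23.889$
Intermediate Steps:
$U = \frac{7}{9}$ ($U = - \frac{7}{-9} = \left(-7\right) \left(- \frac{1}{9}\right) = \frac{7}{9} \approx 0.77778$)
$H{\left(X \right)} = X$
$23 U + H{\left(\left(-2\right) \left(-3\right) \right)} = 23 \cdot \frac{7}{9} - -6 = \frac{161}{9} + 6 = \frac{215}{9}$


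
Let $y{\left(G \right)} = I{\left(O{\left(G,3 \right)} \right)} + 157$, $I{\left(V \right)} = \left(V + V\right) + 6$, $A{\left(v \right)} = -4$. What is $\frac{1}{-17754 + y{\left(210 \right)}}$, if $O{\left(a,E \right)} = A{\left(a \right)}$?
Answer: $- \frac{1}{17599} \approx -5.6821 \cdot 10^{-5}$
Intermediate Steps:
$O{\left(a,E \right)} = -4$
$I{\left(V \right)} = 6 + 2 V$ ($I{\left(V \right)} = 2 V + 6 = 6 + 2 V$)
$y{\left(G \right)} = 155$ ($y{\left(G \right)} = \left(6 + 2 \left(-4\right)\right) + 157 = \left(6 - 8\right) + 157 = -2 + 157 = 155$)
$\frac{1}{-17754 + y{\left(210 \right)}} = \frac{1}{-17754 + 155} = \frac{1}{-17599} = - \frac{1}{17599}$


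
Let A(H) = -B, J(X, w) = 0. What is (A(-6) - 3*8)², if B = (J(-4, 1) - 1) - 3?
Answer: 400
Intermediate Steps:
B = -4 (B = (0 - 1) - 3 = -1 - 3 = -4)
A(H) = 4 (A(H) = -1*(-4) = 4)
(A(-6) - 3*8)² = (4 - 3*8)² = (4 - 24)² = (-20)² = 400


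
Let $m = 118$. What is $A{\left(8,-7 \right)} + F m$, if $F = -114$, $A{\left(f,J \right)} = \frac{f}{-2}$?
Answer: $-13456$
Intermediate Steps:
$A{\left(f,J \right)} = - \frac{f}{2}$ ($A{\left(f,J \right)} = f \left(- \frac{1}{2}\right) = - \frac{f}{2}$)
$A{\left(8,-7 \right)} + F m = \left(- \frac{1}{2}\right) 8 - 13452 = -4 - 13452 = -13456$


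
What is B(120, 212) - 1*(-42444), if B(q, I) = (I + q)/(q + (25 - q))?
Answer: 1061432/25 ≈ 42457.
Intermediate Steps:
B(q, I) = I/25 + q/25 (B(q, I) = (I + q)/25 = (I + q)*(1/25) = I/25 + q/25)
B(120, 212) - 1*(-42444) = ((1/25)*212 + (1/25)*120) - 1*(-42444) = (212/25 + 24/5) + 42444 = 332/25 + 42444 = 1061432/25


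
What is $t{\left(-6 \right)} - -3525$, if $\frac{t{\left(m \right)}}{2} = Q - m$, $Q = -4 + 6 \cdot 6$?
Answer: $3601$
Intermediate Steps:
$Q = 32$ ($Q = -4 + 36 = 32$)
$t{\left(m \right)} = 64 - 2 m$ ($t{\left(m \right)} = 2 \left(32 - m\right) = 64 - 2 m$)
$t{\left(-6 \right)} - -3525 = \left(64 - -12\right) - -3525 = \left(64 + 12\right) + 3525 = 76 + 3525 = 3601$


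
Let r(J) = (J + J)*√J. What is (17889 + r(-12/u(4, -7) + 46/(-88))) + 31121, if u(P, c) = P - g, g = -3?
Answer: 49010 - 689*I*√53053/23716 ≈ 49010.0 - 6.6916*I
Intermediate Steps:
u(P, c) = 3 + P (u(P, c) = P - 1*(-3) = P + 3 = 3 + P)
r(J) = 2*J^(3/2) (r(J) = (2*J)*√J = 2*J^(3/2))
(17889 + r(-12/u(4, -7) + 46/(-88))) + 31121 = (17889 + 2*(-12/(3 + 4) + 46/(-88))^(3/2)) + 31121 = (17889 + 2*(-12/7 + 46*(-1/88))^(3/2)) + 31121 = (17889 + 2*(-12*⅐ - 23/44)^(3/2)) + 31121 = (17889 + 2*(-12/7 - 23/44)^(3/2)) + 31121 = (17889 + 2*(-689/308)^(3/2)) + 31121 = (17889 + 2*(-689*I*√53053/47432)) + 31121 = (17889 - 689*I*√53053/23716) + 31121 = 49010 - 689*I*√53053/23716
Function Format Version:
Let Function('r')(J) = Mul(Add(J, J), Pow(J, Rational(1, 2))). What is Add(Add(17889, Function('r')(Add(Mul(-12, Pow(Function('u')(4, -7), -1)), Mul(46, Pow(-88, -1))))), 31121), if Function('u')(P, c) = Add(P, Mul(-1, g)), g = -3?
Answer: Add(49010, Mul(Rational(-689, 23716), I, Pow(53053, Rational(1, 2)))) ≈ Add(49010., Mul(-6.6916, I))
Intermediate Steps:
Function('u')(P, c) = Add(3, P) (Function('u')(P, c) = Add(P, Mul(-1, -3)) = Add(P, 3) = Add(3, P))
Function('r')(J) = Mul(2, Pow(J, Rational(3, 2))) (Function('r')(J) = Mul(Mul(2, J), Pow(J, Rational(1, 2))) = Mul(2, Pow(J, Rational(3, 2))))
Add(Add(17889, Function('r')(Add(Mul(-12, Pow(Function('u')(4, -7), -1)), Mul(46, Pow(-88, -1))))), 31121) = Add(Add(17889, Mul(2, Pow(Add(Mul(-12, Pow(Add(3, 4), -1)), Mul(46, Pow(-88, -1))), Rational(3, 2)))), 31121) = Add(Add(17889, Mul(2, Pow(Add(Mul(-12, Pow(7, -1)), Mul(46, Rational(-1, 88))), Rational(3, 2)))), 31121) = Add(Add(17889, Mul(2, Pow(Add(Mul(-12, Rational(1, 7)), Rational(-23, 44)), Rational(3, 2)))), 31121) = Add(Add(17889, Mul(2, Pow(Add(Rational(-12, 7), Rational(-23, 44)), Rational(3, 2)))), 31121) = Add(Add(17889, Mul(2, Pow(Rational(-689, 308), Rational(3, 2)))), 31121) = Add(Add(17889, Mul(2, Mul(Rational(-689, 47432), I, Pow(53053, Rational(1, 2))))), 31121) = Add(Add(17889, Mul(Rational(-689, 23716), I, Pow(53053, Rational(1, 2)))), 31121) = Add(49010, Mul(Rational(-689, 23716), I, Pow(53053, Rational(1, 2))))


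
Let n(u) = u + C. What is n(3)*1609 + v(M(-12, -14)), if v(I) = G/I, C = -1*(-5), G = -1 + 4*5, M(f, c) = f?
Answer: 154445/12 ≈ 12870.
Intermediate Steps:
G = 19 (G = -1 + 20 = 19)
C = 5
v(I) = 19/I
n(u) = 5 + u (n(u) = u + 5 = 5 + u)
n(3)*1609 + v(M(-12, -14)) = (5 + 3)*1609 + 19/(-12) = 8*1609 + 19*(-1/12) = 12872 - 19/12 = 154445/12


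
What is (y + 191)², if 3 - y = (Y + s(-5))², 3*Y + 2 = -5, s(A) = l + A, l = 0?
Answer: 1592644/81 ≈ 19662.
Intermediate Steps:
s(A) = A (s(A) = 0 + A = A)
Y = -7/3 (Y = -⅔ + (⅓)*(-5) = -⅔ - 5/3 = -7/3 ≈ -2.3333)
y = -457/9 (y = 3 - (-7/3 - 5)² = 3 - (-22/3)² = 3 - 1*484/9 = 3 - 484/9 = -457/9 ≈ -50.778)
(y + 191)² = (-457/9 + 191)² = (1262/9)² = 1592644/81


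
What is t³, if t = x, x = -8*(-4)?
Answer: 32768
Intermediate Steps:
x = 32
t = 32
t³ = 32³ = 32768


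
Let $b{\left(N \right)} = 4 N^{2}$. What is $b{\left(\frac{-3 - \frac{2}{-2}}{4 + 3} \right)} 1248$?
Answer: $\frac{19968}{49} \approx 407.51$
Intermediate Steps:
$b{\left(\frac{-3 - \frac{2}{-2}}{4 + 3} \right)} 1248 = 4 \left(\frac{-3 - \frac{2}{-2}}{4 + 3}\right)^{2} \cdot 1248 = 4 \left(\frac{-3 - -1}{7}\right)^{2} \cdot 1248 = 4 \left(\left(-3 + 1\right) \frac{1}{7}\right)^{2} \cdot 1248 = 4 \left(\left(-2\right) \frac{1}{7}\right)^{2} \cdot 1248 = 4 \left(- \frac{2}{7}\right)^{2} \cdot 1248 = 4 \cdot \frac{4}{49} \cdot 1248 = \frac{16}{49} \cdot 1248 = \frac{19968}{49}$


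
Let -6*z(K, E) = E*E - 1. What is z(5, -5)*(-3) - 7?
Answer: 5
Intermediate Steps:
z(K, E) = ⅙ - E²/6 (z(K, E) = -(E*E - 1)/6 = -(E² - 1)/6 = -(-1 + E²)/6 = ⅙ - E²/6)
z(5, -5)*(-3) - 7 = (⅙ - ⅙*(-5)²)*(-3) - 7 = (⅙ - ⅙*25)*(-3) - 7 = (⅙ - 25/6)*(-3) - 7 = -4*(-3) - 7 = 12 - 7 = 5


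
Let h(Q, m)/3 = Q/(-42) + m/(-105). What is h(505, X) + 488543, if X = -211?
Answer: 34195907/70 ≈ 4.8851e+5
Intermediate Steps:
h(Q, m) = -Q/14 - m/35 (h(Q, m) = 3*(Q/(-42) + m/(-105)) = 3*(Q*(-1/42) + m*(-1/105)) = 3*(-Q/42 - m/105) = -Q/14 - m/35)
h(505, X) + 488543 = (-1/14*505 - 1/35*(-211)) + 488543 = (-505/14 + 211/35) + 488543 = -2103/70 + 488543 = 34195907/70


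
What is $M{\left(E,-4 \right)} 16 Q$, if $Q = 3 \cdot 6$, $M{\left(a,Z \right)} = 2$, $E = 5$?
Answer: $576$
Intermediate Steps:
$Q = 18$
$M{\left(E,-4 \right)} 16 Q = 2 \cdot 16 \cdot 18 = 32 \cdot 18 = 576$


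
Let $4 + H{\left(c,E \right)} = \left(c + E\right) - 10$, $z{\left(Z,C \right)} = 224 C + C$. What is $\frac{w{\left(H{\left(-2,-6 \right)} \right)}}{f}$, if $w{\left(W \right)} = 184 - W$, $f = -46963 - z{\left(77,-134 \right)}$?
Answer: $- \frac{206}{16813} \approx -0.012252$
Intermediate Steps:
$z{\left(Z,C \right)} = 225 C$
$H{\left(c,E \right)} = -14 + E + c$ ($H{\left(c,E \right)} = -4 - \left(10 - E - c\right) = -4 + \left(-10 + E + c\right) = -14 + E + c$)
$f = -16813$ ($f = -46963 - 225 \left(-134\right) = -46963 - -30150 = -46963 + 30150 = -16813$)
$\frac{w{\left(H{\left(-2,-6 \right)} \right)}}{f} = \frac{184 - \left(-14 - 6 - 2\right)}{-16813} = \left(184 - -22\right) \left(- \frac{1}{16813}\right) = \left(184 + 22\right) \left(- \frac{1}{16813}\right) = 206 \left(- \frac{1}{16813}\right) = - \frac{206}{16813}$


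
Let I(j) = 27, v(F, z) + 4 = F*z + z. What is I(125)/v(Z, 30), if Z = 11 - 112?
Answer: -27/3004 ≈ -0.0089880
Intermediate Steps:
Z = -101
v(F, z) = -4 + z + F*z (v(F, z) = -4 + (F*z + z) = -4 + (z + F*z) = -4 + z + F*z)
I(125)/v(Z, 30) = 27/(-4 + 30 - 101*30) = 27/(-4 + 30 - 3030) = 27/(-3004) = 27*(-1/3004) = -27/3004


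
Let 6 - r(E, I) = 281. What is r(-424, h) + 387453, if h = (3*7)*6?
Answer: 387178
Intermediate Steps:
h = 126 (h = 21*6 = 126)
r(E, I) = -275 (r(E, I) = 6 - 1*281 = 6 - 281 = -275)
r(-424, h) + 387453 = -275 + 387453 = 387178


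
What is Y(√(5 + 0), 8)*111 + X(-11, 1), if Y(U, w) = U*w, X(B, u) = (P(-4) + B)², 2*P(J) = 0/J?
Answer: 121 + 888*√5 ≈ 2106.6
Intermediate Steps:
P(J) = 0 (P(J) = (0/J)/2 = (½)*0 = 0)
X(B, u) = B² (X(B, u) = (0 + B)² = B²)
Y(√(5 + 0), 8)*111 + X(-11, 1) = (√(5 + 0)*8)*111 + (-11)² = (√5*8)*111 + 121 = (8*√5)*111 + 121 = 888*√5 + 121 = 121 + 888*√5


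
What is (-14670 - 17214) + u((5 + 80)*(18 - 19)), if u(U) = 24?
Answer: -31860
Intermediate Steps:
(-14670 - 17214) + u((5 + 80)*(18 - 19)) = (-14670 - 17214) + 24 = -31884 + 24 = -31860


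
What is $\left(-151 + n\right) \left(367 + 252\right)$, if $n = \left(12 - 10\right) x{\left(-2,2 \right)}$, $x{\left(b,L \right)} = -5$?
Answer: $-99659$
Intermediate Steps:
$n = -10$ ($n = \left(12 - 10\right) \left(-5\right) = 2 \left(-5\right) = -10$)
$\left(-151 + n\right) \left(367 + 252\right) = \left(-151 - 10\right) \left(367 + 252\right) = \left(-161\right) 619 = -99659$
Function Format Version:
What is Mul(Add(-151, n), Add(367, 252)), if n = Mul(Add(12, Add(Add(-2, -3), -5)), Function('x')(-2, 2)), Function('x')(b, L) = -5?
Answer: -99659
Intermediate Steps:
n = -10 (n = Mul(Add(12, Add(Add(-2, -3), -5)), -5) = Mul(Add(12, Add(-5, -5)), -5) = Mul(Add(12, -10), -5) = Mul(2, -5) = -10)
Mul(Add(-151, n), Add(367, 252)) = Mul(Add(-151, -10), Add(367, 252)) = Mul(-161, 619) = -99659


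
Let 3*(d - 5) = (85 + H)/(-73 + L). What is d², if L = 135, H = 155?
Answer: 38025/961 ≈ 39.568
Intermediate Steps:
d = 195/31 (d = 5 + ((85 + 155)/(-73 + 135))/3 = 5 + (240/62)/3 = 5 + (240*(1/62))/3 = 5 + (⅓)*(120/31) = 5 + 40/31 = 195/31 ≈ 6.2903)
d² = (195/31)² = 38025/961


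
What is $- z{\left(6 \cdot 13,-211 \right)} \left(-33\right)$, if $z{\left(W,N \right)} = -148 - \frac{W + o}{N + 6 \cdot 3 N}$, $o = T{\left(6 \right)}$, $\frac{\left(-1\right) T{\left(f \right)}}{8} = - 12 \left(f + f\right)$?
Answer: $- \frac{19539366}{4009} \approx -4873.9$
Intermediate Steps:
$T{\left(f \right)} = 192 f$ ($T{\left(f \right)} = - 8 \left(- 12 \left(f + f\right)\right) = - 8 \left(- 12 \cdot 2 f\right) = - 8 \left(- 24 f\right) = 192 f$)
$o = 1152$ ($o = 192 \cdot 6 = 1152$)
$z{\left(W,N \right)} = -148 - \frac{1152 + W}{19 N}$ ($z{\left(W,N \right)} = -148 - \frac{W + 1152}{N + 6 \cdot 3 N} = -148 - \frac{1152 + W}{N + 18 N} = -148 - \frac{1152 + W}{19 N}$)
$- z{\left(6 \cdot 13,-211 \right)} \left(-33\right) = - \frac{-1152 - 6 \cdot 13 - -593332}{19 \left(-211\right)} \left(-33\right) = - \frac{1}{19} \left(- \frac{1}{211}\right) \left(-1152 - 78 + 593332\right) \left(-33\right) = - \frac{1}{19} \left(- \frac{1}{211}\right) 592102 \left(-33\right) = - \frac{\left(-592102\right) \left(-33\right)}{4009} = \left(-1\right) \frac{19539366}{4009} = - \frac{19539366}{4009}$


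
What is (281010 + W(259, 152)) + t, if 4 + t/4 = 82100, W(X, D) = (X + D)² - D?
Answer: 778163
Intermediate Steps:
W(X, D) = (D + X)² - D
t = 328384 (t = -16 + 4*82100 = -16 + 328400 = 328384)
(281010 + W(259, 152)) + t = (281010 + ((152 + 259)² - 1*152)) + 328384 = (281010 + (411² - 152)) + 328384 = (281010 + (168921 - 152)) + 328384 = (281010 + 168769) + 328384 = 449779 + 328384 = 778163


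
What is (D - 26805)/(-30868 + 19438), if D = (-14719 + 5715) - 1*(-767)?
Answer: 17521/5715 ≈ 3.0658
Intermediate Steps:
D = -8237 (D = -9004 + 767 = -8237)
(D - 26805)/(-30868 + 19438) = (-8237 - 26805)/(-30868 + 19438) = -35042/(-11430) = -35042*(-1/11430) = 17521/5715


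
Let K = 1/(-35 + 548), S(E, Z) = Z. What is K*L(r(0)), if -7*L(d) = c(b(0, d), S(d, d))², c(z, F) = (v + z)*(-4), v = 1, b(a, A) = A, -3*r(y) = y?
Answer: -16/3591 ≈ -0.0044556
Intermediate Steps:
r(y) = -y/3
c(z, F) = -4 - 4*z (c(z, F) = (1 + z)*(-4) = -4 - 4*z)
K = 1/513 ≈ 0.0019493
L(d) = -(-4 - 4*d)²/7
K*L(r(0)) = (-16*(1 - ⅓*0)²/7)/513 = (-16*(1 + 0)²/7)/513 = (-16/7*1²)/513 = (-16/7*1)/513 = (1/513)*(-16/7) = -16/3591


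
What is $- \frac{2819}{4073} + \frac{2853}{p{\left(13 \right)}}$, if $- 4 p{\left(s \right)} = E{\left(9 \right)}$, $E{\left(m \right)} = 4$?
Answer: $- \frac{11623088}{4073} \approx -2853.7$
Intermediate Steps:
$p{\left(s \right)} = -1$ ($p{\left(s \right)} = \left(- \frac{1}{4}\right) 4 = -1$)
$- \frac{2819}{4073} + \frac{2853}{p{\left(13 \right)}} = - \frac{2819}{4073} + \frac{2853}{-1} = \left(-2819\right) \frac{1}{4073} + 2853 \left(-1\right) = - \frac{2819}{4073} - 2853 = - \frac{11623088}{4073}$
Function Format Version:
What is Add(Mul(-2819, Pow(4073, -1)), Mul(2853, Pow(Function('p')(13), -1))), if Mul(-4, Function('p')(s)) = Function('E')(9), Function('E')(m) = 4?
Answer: Rational(-11623088, 4073) ≈ -2853.7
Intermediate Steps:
Function('p')(s) = -1 (Function('p')(s) = Mul(Rational(-1, 4), 4) = -1)
Add(Mul(-2819, Pow(4073, -1)), Mul(2853, Pow(Function('p')(13), -1))) = Add(Mul(-2819, Pow(4073, -1)), Mul(2853, Pow(-1, -1))) = Add(Mul(-2819, Rational(1, 4073)), Mul(2853, -1)) = Add(Rational(-2819, 4073), -2853) = Rational(-11623088, 4073)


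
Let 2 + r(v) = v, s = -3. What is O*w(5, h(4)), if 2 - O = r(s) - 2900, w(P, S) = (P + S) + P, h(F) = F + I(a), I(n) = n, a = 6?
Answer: 58140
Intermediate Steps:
r(v) = -2 + v
h(F) = 6 + F (h(F) = F + 6 = 6 + F)
w(P, S) = S + 2*P
O = 2907 (O = 2 - ((-2 - 3) - 2900) = 2 - (-5 - 2900) = 2 - 1*(-2905) = 2 + 2905 = 2907)
O*w(5, h(4)) = 2907*((6 + 4) + 2*5) = 2907*(10 + 10) = 2907*20 = 58140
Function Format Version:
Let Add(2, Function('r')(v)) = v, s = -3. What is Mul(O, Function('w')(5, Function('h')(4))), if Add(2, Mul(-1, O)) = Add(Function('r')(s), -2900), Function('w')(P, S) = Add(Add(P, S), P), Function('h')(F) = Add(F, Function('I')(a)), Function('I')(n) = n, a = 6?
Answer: 58140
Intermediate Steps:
Function('r')(v) = Add(-2, v)
Function('h')(F) = Add(6, F) (Function('h')(F) = Add(F, 6) = Add(6, F))
Function('w')(P, S) = Add(S, Mul(2, P))
O = 2907 (O = Add(2, Mul(-1, Add(Add(-2, -3), -2900))) = Add(2, Mul(-1, Add(-5, -2900))) = Add(2, Mul(-1, -2905)) = Add(2, 2905) = 2907)
Mul(O, Function('w')(5, Function('h')(4))) = Mul(2907, Add(Add(6, 4), Mul(2, 5))) = Mul(2907, Add(10, 10)) = Mul(2907, 20) = 58140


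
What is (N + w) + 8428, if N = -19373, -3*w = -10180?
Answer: -22655/3 ≈ -7551.7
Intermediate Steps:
w = 10180/3 (w = -1/3*(-10180) = 10180/3 ≈ 3393.3)
(N + w) + 8428 = (-19373 + 10180/3) + 8428 = -47939/3 + 8428 = -22655/3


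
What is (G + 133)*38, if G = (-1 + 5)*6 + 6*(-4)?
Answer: 5054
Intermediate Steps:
G = 0 (G = 4*6 - 24 = 24 - 24 = 0)
(G + 133)*38 = (0 + 133)*38 = 133*38 = 5054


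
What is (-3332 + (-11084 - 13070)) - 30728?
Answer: -58214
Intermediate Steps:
(-3332 + (-11084 - 13070)) - 30728 = (-3332 - 24154) - 30728 = -27486 - 30728 = -58214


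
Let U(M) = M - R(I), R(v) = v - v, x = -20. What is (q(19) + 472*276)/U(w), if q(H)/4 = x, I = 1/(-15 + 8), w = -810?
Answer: -65096/405 ≈ -160.73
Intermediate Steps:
I = -1/7 (I = 1/(-7) = -1/7 ≈ -0.14286)
R(v) = 0
q(H) = -80 (q(H) = 4*(-20) = -80)
U(M) = M (U(M) = M - 1*0 = M + 0 = M)
(q(19) + 472*276)/U(w) = (-80 + 472*276)/(-810) = (-80 + 130272)*(-1/810) = 130192*(-1/810) = -65096/405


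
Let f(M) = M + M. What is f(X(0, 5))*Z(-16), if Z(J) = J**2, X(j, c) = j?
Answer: 0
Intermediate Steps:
f(M) = 2*M
f(X(0, 5))*Z(-16) = (2*0)*(-16)**2 = 0*256 = 0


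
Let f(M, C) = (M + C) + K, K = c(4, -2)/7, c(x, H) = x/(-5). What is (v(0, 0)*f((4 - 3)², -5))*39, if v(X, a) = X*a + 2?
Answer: -11232/35 ≈ -320.91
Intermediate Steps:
c(x, H) = -x/5 (c(x, H) = x*(-⅕) = -x/5)
K = -4/35 (K = -⅕*4/7 = -⅘*⅐ = -4/35 ≈ -0.11429)
v(X, a) = 2 + X*a
f(M, C) = -4/35 + C + M (f(M, C) = (M + C) - 4/35 = (C + M) - 4/35 = -4/35 + C + M)
(v(0, 0)*f((4 - 3)², -5))*39 = ((2 + 0*0)*(-4/35 - 5 + (4 - 3)²))*39 = ((2 + 0)*(-4/35 - 5 + 1²))*39 = (2*(-4/35 - 5 + 1))*39 = (2*(-144/35))*39 = -288/35*39 = -11232/35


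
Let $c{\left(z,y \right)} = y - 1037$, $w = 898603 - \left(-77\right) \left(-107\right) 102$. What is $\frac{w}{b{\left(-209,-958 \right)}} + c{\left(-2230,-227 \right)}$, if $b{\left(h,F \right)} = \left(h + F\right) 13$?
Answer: $- \frac{19234369}{15171} \approx -1267.8$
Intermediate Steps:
$w = 58225$ ($w = 898603 - 8239 \cdot 102 = 898603 - 840378 = 58225$)
$b{\left(h,F \right)} = 13 F + 13 h$ ($b{\left(h,F \right)} = \left(F + h\right) 13 = 13 F + 13 h$)
$c{\left(z,y \right)} = -1037 + y$ ($c{\left(z,y \right)} = y - 1037 = -1037 + y$)
$\frac{w}{b{\left(-209,-958 \right)}} + c{\left(-2230,-227 \right)} = \frac{58225}{13 \left(-958\right) + 13 \left(-209\right)} - 1264 = \frac{58225}{-12454 - 2717} - 1264 = \frac{58225}{-15171} - 1264 = 58225 \left(- \frac{1}{15171}\right) - 1264 = - \frac{58225}{15171} - 1264 = - \frac{19234369}{15171}$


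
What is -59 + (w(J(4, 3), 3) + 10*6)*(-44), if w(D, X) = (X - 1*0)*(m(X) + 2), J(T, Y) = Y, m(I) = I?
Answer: -3359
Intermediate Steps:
w(D, X) = X*(2 + X) (w(D, X) = (X - 1*0)*(X + 2) = (X + 0)*(2 + X) = X*(2 + X))
-59 + (w(J(4, 3), 3) + 10*6)*(-44) = -59 + (3*(2 + 3) + 10*6)*(-44) = -59 + (3*5 + 60)*(-44) = -59 + (15 + 60)*(-44) = -59 + 75*(-44) = -59 - 3300 = -3359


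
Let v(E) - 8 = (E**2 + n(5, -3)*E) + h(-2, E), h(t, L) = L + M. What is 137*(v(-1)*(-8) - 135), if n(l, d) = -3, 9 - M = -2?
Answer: -42607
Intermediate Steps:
M = 11 (M = 9 - 1*(-2) = 9 + 2 = 11)
h(t, L) = 11 + L (h(t, L) = L + 11 = 11 + L)
v(E) = 19 + E**2 - 2*E (v(E) = 8 + ((E**2 - 3*E) + (11 + E)) = 8 + (11 + E**2 - 2*E) = 19 + E**2 - 2*E)
137*(v(-1)*(-8) - 135) = 137*((19 + (-1)**2 - 2*(-1))*(-8) - 135) = 137*((19 + 1 + 2)*(-8) - 135) = 137*(22*(-8) - 135) = 137*(-176 - 135) = 137*(-311) = -42607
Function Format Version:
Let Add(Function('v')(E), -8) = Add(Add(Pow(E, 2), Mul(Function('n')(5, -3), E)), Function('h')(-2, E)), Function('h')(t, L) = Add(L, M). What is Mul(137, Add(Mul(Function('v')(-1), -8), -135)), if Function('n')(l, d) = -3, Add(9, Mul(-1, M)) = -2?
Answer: -42607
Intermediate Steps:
M = 11 (M = Add(9, Mul(-1, -2)) = Add(9, 2) = 11)
Function('h')(t, L) = Add(11, L) (Function('h')(t, L) = Add(L, 11) = Add(11, L))
Function('v')(E) = Add(19, Pow(E, 2), Mul(-2, E)) (Function('v')(E) = Add(8, Add(Add(Pow(E, 2), Mul(-3, E)), Add(11, E))) = Add(8, Add(11, Pow(E, 2), Mul(-2, E))) = Add(19, Pow(E, 2), Mul(-2, E)))
Mul(137, Add(Mul(Function('v')(-1), -8), -135)) = Mul(137, Add(Mul(Add(19, Pow(-1, 2), Mul(-2, -1)), -8), -135)) = Mul(137, Add(Mul(Add(19, 1, 2), -8), -135)) = Mul(137, Add(Mul(22, -8), -135)) = Mul(137, Add(-176, -135)) = Mul(137, -311) = -42607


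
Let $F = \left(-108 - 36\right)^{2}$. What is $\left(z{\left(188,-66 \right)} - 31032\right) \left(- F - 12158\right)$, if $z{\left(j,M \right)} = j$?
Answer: $1014582536$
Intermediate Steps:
$F = 20736$ ($F = \left(-144\right)^{2} = 20736$)
$\left(z{\left(188,-66 \right)} - 31032\right) \left(- F - 12158\right) = \left(188 - 31032\right) \left(\left(-1\right) 20736 - 12158\right) = - 30844 \left(-20736 - 12158\right) = \left(-30844\right) \left(-32894\right) = 1014582536$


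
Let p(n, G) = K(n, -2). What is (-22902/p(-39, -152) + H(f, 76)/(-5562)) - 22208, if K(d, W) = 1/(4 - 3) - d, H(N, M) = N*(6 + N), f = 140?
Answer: -1267258591/55620 ≈ -22784.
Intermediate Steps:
K(d, W) = 1 - d (K(d, W) = 1/1 - d = 1 - d)
p(n, G) = 1 - n
(-22902/p(-39, -152) + H(f, 76)/(-5562)) - 22208 = (-22902/(1 - 1*(-39)) + (140*(6 + 140))/(-5562)) - 22208 = (-22902/(1 + 39) + (140*146)*(-1/5562)) - 22208 = (-22902/40 + 20440*(-1/5562)) - 22208 = (-22902*1/40 - 10220/2781) - 22208 = (-11451/20 - 10220/2781) - 22208 = -32049631/55620 - 22208 = -1267258591/55620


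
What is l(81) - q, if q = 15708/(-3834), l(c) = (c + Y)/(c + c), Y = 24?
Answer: 18193/3834 ≈ 4.7452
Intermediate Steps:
l(c) = (24 + c)/(2*c) (l(c) = (c + 24)/(c + c) = (24 + c)/((2*c)) = (24 + c)*(1/(2*c)) = (24 + c)/(2*c))
q = -2618/639 (q = 15708*(-1/3834) = -2618/639 ≈ -4.0970)
l(81) - q = (½)*(24 + 81)/81 - 1*(-2618/639) = (½)*(1/81)*105 + 2618/639 = 35/54 + 2618/639 = 18193/3834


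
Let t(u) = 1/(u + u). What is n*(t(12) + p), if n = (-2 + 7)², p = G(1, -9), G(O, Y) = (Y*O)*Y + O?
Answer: 49225/24 ≈ 2051.0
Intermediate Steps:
t(u) = 1/(2*u)
G(O, Y) = O + O*Y² (G(O, Y) = (O*Y)*Y + O = O*Y² + O = O + O*Y²)
p = 82 (p = 1*(1 + (-9)²) = 1*(1 + 81) = 1*82 = 82)
n = 25 (n = 5² = 25)
n*(t(12) + p) = 25*((½)/12 + 82) = 25*((½)*(1/12) + 82) = 25*(1/24 + 82) = 25*(1969/24) = 49225/24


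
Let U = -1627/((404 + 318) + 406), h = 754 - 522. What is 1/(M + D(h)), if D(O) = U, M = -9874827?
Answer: -1128/11138806483 ≈ -1.0127e-7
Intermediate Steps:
h = 232
U = -1627/1128 (U = -1627/(722 + 406) = -1627/1128 ≈ -1.4424)
D(O) = -1627/1128
1/(M + D(h)) = 1/(-9874827 - 1627/1128) = 1/(-11138806483/1128) = -1128/11138806483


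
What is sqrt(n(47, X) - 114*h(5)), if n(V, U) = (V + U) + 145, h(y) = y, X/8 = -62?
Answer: I*sqrt(874) ≈ 29.563*I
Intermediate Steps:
X = -496 (X = 8*(-62) = -496)
n(V, U) = 145 + U + V (n(V, U) = (U + V) + 145 = 145 + U + V)
sqrt(n(47, X) - 114*h(5)) = sqrt((145 - 496 + 47) - 114*5) = sqrt(-304 - 570) = sqrt(-874) = I*sqrt(874)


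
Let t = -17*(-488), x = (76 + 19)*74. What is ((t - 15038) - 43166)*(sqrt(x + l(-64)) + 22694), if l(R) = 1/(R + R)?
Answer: -1132612152 - 12477*sqrt(1799678)/4 ≈ -1.1368e+9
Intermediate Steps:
x = 7030 (x = 95*74 = 7030)
t = 8296
l(R) = 1/(2*R)
((t - 15038) - 43166)*(sqrt(x + l(-64)) + 22694) = ((8296 - 15038) - 43166)*(sqrt(7030 + (1/2)/(-64)) + 22694) = (-6742 - 43166)*(sqrt(7030 + (1/2)*(-1/64)) + 22694) = -49908*(sqrt(7030 - 1/128) + 22694) = -49908*(sqrt(899839/128) + 22694) = -49908*(sqrt(1799678)/16 + 22694) = -49908*(22694 + sqrt(1799678)/16) = -1132612152 - 12477*sqrt(1799678)/4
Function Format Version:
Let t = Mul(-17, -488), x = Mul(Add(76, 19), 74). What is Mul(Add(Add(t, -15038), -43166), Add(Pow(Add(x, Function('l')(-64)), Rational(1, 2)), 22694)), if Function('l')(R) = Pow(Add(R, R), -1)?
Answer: Add(-1132612152, Mul(Rational(-12477, 4), Pow(1799678, Rational(1, 2)))) ≈ -1.1368e+9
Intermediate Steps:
x = 7030 (x = Mul(95, 74) = 7030)
t = 8296
Function('l')(R) = Mul(Rational(1, 2), Pow(R, -1)) (Function('l')(R) = Pow(Mul(2, R), -1) = Mul(Rational(1, 2), Pow(R, -1)))
Mul(Add(Add(t, -15038), -43166), Add(Pow(Add(x, Function('l')(-64)), Rational(1, 2)), 22694)) = Mul(Add(Add(8296, -15038), -43166), Add(Pow(Add(7030, Mul(Rational(1, 2), Pow(-64, -1))), Rational(1, 2)), 22694)) = Mul(Add(-6742, -43166), Add(Pow(Add(7030, Mul(Rational(1, 2), Rational(-1, 64))), Rational(1, 2)), 22694)) = Mul(-49908, Add(Pow(Add(7030, Rational(-1, 128)), Rational(1, 2)), 22694)) = Mul(-49908, Add(Pow(Rational(899839, 128), Rational(1, 2)), 22694)) = Mul(-49908, Add(Mul(Rational(1, 16), Pow(1799678, Rational(1, 2))), 22694)) = Mul(-49908, Add(22694, Mul(Rational(1, 16), Pow(1799678, Rational(1, 2))))) = Add(-1132612152, Mul(Rational(-12477, 4), Pow(1799678, Rational(1, 2))))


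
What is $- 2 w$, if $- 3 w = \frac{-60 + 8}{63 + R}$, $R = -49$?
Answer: $- \frac{52}{21} \approx -2.4762$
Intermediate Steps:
$w = \frac{26}{21}$ ($w = - \frac{\left(-60 + 8\right) \frac{1}{63 - 49}}{3} = - \frac{\left(-52\right) \frac{1}{14}}{3} = \left(- \frac{1}{3}\right) \left(- \frac{26}{7}\right) = \frac{26}{21} \approx 1.2381$)
$- 2 w = \left(-2\right) \frac{26}{21} = - \frac{52}{21}$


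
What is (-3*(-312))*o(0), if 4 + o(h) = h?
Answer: -3744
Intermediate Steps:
o(h) = -4 + h
(-3*(-312))*o(0) = (-3*(-312))*(-4 + 0) = 936*(-4) = -3744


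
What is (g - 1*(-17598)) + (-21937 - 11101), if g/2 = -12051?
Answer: -39542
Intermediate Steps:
g = -24102 (g = 2*(-12051) = -24102)
(g - 1*(-17598)) + (-21937 - 11101) = (-24102 - 1*(-17598)) + (-21937 - 11101) = (-24102 + 17598) - 33038 = -6504 - 33038 = -39542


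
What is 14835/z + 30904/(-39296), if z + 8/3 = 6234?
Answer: 73196819/45912464 ≈ 1.5943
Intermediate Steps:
z = 18694/3 (z = -8/3 + 6234 = 18694/3 ≈ 6231.3)
14835/z + 30904/(-39296) = 14835/(18694/3) + 30904/(-39296) = 14835*(3/18694) + 30904*(-1/39296) = 44505/18694 - 3863/4912 = 73196819/45912464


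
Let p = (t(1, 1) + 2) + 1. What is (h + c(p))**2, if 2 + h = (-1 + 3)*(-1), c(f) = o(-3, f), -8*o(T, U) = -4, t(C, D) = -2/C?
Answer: 49/4 ≈ 12.250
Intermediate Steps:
p = 1 (p = (-2/1 + 2) + 1 = (-2*1 + 2) + 1 = (-2 + 2) + 1 = 0 + 1 = 1)
o(T, U) = 1/2 (o(T, U) = -1/8*(-4) = 1/2)
c(f) = 1/2
h = -4 (h = -2 + (-1 + 3)*(-1) = -2 + 2*(-1) = -2 - 2 = -4)
(h + c(p))**2 = (-4 + 1/2)**2 = (-7/2)**2 = 49/4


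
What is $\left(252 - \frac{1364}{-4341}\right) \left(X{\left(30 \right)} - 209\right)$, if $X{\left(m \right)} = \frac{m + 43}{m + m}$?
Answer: $- \frac{3413763808}{65115} \approx -52427.0$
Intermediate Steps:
$X{\left(m \right)} = \frac{43 + m}{2 m}$
$\left(252 - \frac{1364}{-4341}\right) \left(X{\left(30 \right)} - 209\right) = \left(252 - \frac{1364}{-4341}\right) \left(\frac{43 + 30}{2 \cdot 30} - 209\right) = \left(252 - - \frac{1364}{4341}\right) \left(\frac{1}{2} \cdot \frac{1}{30} \cdot 73 - 209\right) = \left(252 + \frac{1364}{4341}\right) \left(\frac{73}{60} - 209\right) = \frac{1095296}{4341} \left(- \frac{12467}{60}\right) = - \frac{3413763808}{65115}$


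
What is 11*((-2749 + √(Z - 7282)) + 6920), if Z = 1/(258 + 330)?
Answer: 45881 + 11*I*√12845445/42 ≈ 45881.0 + 938.68*I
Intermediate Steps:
Z = 1/588 ≈ 0.0017007
11*((-2749 + √(Z - 7282)) + 6920) = 11*((-2749 + √(1/588 - 7282)) + 6920) = 11*((-2749 + √(-4281815/588)) + 6920) = 11*((-2749 + I*√12845445/42) + 6920) = 11*(4171 + I*√12845445/42) = 45881 + 11*I*√12845445/42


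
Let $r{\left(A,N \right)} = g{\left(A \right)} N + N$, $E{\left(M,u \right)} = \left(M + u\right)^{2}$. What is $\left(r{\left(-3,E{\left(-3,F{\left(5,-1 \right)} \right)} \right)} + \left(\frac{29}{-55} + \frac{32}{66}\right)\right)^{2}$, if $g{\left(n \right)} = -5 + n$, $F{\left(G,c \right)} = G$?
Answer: $\frac{21409129}{27225} \approx 786.38$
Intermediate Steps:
$r{\left(A,N \right)} = N + N \left(-5 + A\right)$ ($r{\left(A,N \right)} = \left(-5 + A\right) N + N = N \left(-5 + A\right) + N = N + N \left(-5 + A\right)$)
$\left(r{\left(-3,E{\left(-3,F{\left(5,-1 \right)} \right)} \right)} + \left(\frac{29}{-55} + \frac{32}{66}\right)\right)^{2} = \left(\left(-3 + 5\right)^{2} \left(-4 - 3\right) + \left(\frac{29}{-55} + \frac{32}{66}\right)\right)^{2} = \left(2^{2} \left(-7\right) + \left(29 \left(- \frac{1}{55}\right) + 32 \cdot \frac{1}{66}\right)\right)^{2} = \left(4 \left(-7\right) + \left(- \frac{29}{55} + \frac{16}{33}\right)\right)^{2} = \left(-28 - \frac{7}{165}\right)^{2} = \left(- \frac{4627}{165}\right)^{2} = \frac{21409129}{27225}$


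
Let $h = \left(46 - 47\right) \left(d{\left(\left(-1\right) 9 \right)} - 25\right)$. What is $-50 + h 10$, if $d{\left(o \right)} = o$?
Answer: $290$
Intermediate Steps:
$h = 34$ ($h = \left(46 - 47\right) \left(\left(-1\right) 9 - 25\right) = - (-9 - 25) = \left(-1\right) \left(-34\right) = 34$)
$-50 + h 10 = -50 + 34 \cdot 10 = -50 + 340 = 290$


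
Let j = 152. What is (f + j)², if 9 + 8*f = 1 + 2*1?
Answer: 366025/16 ≈ 22877.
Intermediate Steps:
f = -¾ (f = -9/8 + (1 + 2*1)/8 = -9/8 + (1 + 2)/8 = -9/8 + (⅛)*3 = -9/8 + 3/8 = -¾ ≈ -0.75000)
(f + j)² = (-¾ + 152)² = (605/4)² = 366025/16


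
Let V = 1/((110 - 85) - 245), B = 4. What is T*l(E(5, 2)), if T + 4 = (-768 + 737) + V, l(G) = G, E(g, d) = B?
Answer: -7701/55 ≈ -140.02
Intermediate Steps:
E(g, d) = 4
V = -1/220 (V = 1/(25 - 245) = 1/(-220) = -1/220 ≈ -0.0045455)
T = -7701/220 (T = -4 + ((-768 + 737) - 1/220) = -4 + (-31 - 1/220) = -4 - 6821/220 = -7701/220 ≈ -35.005)
T*l(E(5, 2)) = -7701/220*4 = -7701/55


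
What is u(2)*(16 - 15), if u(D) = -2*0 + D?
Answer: 2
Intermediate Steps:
u(D) = D (u(D) = 0 + D = D)
u(2)*(16 - 15) = 2*(16 - 15) = 2*1 = 2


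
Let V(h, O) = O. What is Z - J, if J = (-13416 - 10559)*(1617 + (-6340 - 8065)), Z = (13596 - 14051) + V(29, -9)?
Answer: -306592764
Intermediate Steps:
Z = -464 (Z = (13596 - 14051) - 9 = -455 - 9 = -464)
J = 306592300 (J = -23975*(1617 - 14405) = -23975*(-12788) = 306592300)
Z - J = -464 - 1*306592300 = -464 - 306592300 = -306592764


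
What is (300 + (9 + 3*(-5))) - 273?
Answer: 21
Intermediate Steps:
(300 + (9 + 3*(-5))) - 273 = (300 + (9 - 15)) - 273 = (300 - 6) - 273 = 294 - 273 = 21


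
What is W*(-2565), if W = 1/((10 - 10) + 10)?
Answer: -513/2 ≈ -256.50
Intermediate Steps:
W = ⅒ (W = 1/(0 + 10) = 1/10 = ⅒ ≈ 0.10000)
W*(-2565) = (⅒)*(-2565) = -513/2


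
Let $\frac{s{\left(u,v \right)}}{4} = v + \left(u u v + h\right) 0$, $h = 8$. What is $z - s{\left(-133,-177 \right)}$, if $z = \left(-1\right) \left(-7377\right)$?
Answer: $8085$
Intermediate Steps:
$s{\left(u,v \right)} = 4 v$ ($s{\left(u,v \right)} = 4 \left(v + \left(u u v + 8\right) 0\right) = 4 \left(v + \left(u^{2} v + 8\right) 0\right) = 4 \left(v + \left(v u^{2} + 8\right) 0\right) = 4 \left(v + \left(8 + v u^{2}\right) 0\right) = 4 \left(v + 0\right) = 4 v$)
$z = 7377$
$z - s{\left(-133,-177 \right)} = 7377 - 4 \left(-177\right) = 7377 - -708 = 7377 + 708 = 8085$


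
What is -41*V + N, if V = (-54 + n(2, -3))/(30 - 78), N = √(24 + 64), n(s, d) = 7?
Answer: -1927/48 + 2*√22 ≈ -30.765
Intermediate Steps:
N = 2*√22 (N = √88 = 2*√22 ≈ 9.3808)
V = 47/48 (V = (-54 + 7)/(30 - 78) = -47/(-48) = -47*(-1/48) = 47/48 ≈ 0.97917)
-41*V + N = -41*47/48 + 2*√22 = -1927/48 + 2*√22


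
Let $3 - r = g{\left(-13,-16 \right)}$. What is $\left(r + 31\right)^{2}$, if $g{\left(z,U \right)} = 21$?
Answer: $169$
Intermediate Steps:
$r = -18$ ($r = 3 - 21 = -18$)
$\left(r + 31\right)^{2} = \left(-18 + 31\right)^{2} = 13^{2} = 169$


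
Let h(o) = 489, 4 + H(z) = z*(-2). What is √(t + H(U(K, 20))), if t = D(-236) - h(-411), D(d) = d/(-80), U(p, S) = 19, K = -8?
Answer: I*√52805/10 ≈ 22.979*I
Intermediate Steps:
H(z) = -4 - 2*z (H(z) = -4 + z*(-2) = -4 - 2*z)
D(d) = -d/80 (D(d) = d*(-1/80) = -d/80)
t = -9721/20 (t = -1/80*(-236) - 1*489 = 59/20 - 489 = -9721/20 ≈ -486.05)
√(t + H(U(K, 20))) = √(-9721/20 + (-4 - 2*19)) = √(-9721/20 + (-4 - 38)) = √(-9721/20 - 42) = √(-10561/20) = I*√52805/10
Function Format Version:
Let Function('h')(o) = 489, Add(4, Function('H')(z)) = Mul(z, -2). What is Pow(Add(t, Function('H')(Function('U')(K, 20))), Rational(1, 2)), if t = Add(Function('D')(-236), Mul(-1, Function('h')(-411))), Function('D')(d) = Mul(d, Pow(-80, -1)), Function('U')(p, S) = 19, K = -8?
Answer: Mul(Rational(1, 10), I, Pow(52805, Rational(1, 2))) ≈ Mul(22.979, I)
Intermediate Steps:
Function('H')(z) = Add(-4, Mul(-2, z)) (Function('H')(z) = Add(-4, Mul(z, -2)) = Add(-4, Mul(-2, z)))
Function('D')(d) = Mul(Rational(-1, 80), d) (Function('D')(d) = Mul(d, Rational(-1, 80)) = Mul(Rational(-1, 80), d))
t = Rational(-9721, 20) (t = Add(Mul(Rational(-1, 80), -236), Mul(-1, 489)) = Add(Rational(59, 20), -489) = Rational(-9721, 20) ≈ -486.05)
Pow(Add(t, Function('H')(Function('U')(K, 20))), Rational(1, 2)) = Pow(Add(Rational(-9721, 20), Add(-4, Mul(-2, 19))), Rational(1, 2)) = Pow(Add(Rational(-9721, 20), Add(-4, -38)), Rational(1, 2)) = Pow(Add(Rational(-9721, 20), -42), Rational(1, 2)) = Pow(Rational(-10561, 20), Rational(1, 2)) = Mul(Rational(1, 10), I, Pow(52805, Rational(1, 2)))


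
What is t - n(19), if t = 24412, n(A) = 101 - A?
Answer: 24330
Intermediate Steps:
t - n(19) = 24412 - (101 - 1*19) = 24412 - (101 - 19) = 24412 - 1*82 = 24412 - 82 = 24330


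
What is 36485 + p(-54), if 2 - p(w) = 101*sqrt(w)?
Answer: 36487 - 303*I*sqrt(6) ≈ 36487.0 - 742.2*I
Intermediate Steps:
p(w) = 2 - 101*sqrt(w)
36485 + p(-54) = 36485 + (2 - 303*I*sqrt(6)) = 36487 - 303*I*sqrt(6)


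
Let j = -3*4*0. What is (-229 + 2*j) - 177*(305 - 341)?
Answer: 6143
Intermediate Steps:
j = 0 (j = -12*0 = 0)
(-229 + 2*j) - 177*(305 - 341) = (-229 + 2*0) - 177*(305 - 341) = (-229 + 0) - 177*(-36) = -229 + 6372 = 6143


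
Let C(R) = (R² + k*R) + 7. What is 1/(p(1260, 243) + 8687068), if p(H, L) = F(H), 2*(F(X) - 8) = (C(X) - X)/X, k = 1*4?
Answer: 360/3127574701 ≈ 1.1511e-7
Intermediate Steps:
k = 4
C(R) = 7 + R² + 4*R (C(R) = (R² + 4*R) + 7 = 7 + R² + 4*R)
F(X) = 8 + (7 + X² + 3*X)/(2*X) (F(X) = 8 + (((7 + X² + 4*X) - X)/X)/2 = 8 + ((7 + X² + 3*X)/X)/2 = 8 + (7 + X² + 3*X)/(2*X))
p(H, L) = (7 + H² + 19*H)/(2*H)
1/(p(1260, 243) + 8687068) = 1/((½)*(7 + 1260² + 19*1260)/1260 + 8687068) = 1/((½)*(1/1260)*(7 + 1587600 + 23940) + 8687068) = 1/((½)*(1/1260)*1611547 + 8687068) = 1/(230221/360 + 8687068) = 1/(3127574701/360) = 360/3127574701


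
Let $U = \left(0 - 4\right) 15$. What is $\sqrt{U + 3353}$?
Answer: $\sqrt{3293} \approx 57.385$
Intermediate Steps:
$U = -60$ ($U = \left(-4\right) 15 = -60$)
$\sqrt{U + 3353} = \sqrt{-60 + 3353} = \sqrt{3293}$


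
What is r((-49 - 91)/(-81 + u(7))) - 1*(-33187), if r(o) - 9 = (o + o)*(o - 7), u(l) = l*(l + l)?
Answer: 9666164/289 ≈ 33447.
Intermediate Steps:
u(l) = 2*l² (u(l) = l*(2*l) = 2*l²)
r(o) = 9 + 2*o*(-7 + o) (r(o) = 9 + (o + o)*(o - 7) = 9 + (2*o)*(-7 + o) = 9 + 2*o*(-7 + o))
r((-49 - 91)/(-81 + u(7))) - 1*(-33187) = (9 - 14*(-49 - 91)/(-81 + 2*7²) + 2*((-49 - 91)/(-81 + 2*7²))²) - 1*(-33187) = (9 - (-1960)/(-81 + 2*49) + 2*(-140/(-81 + 2*49))²) + 33187 = (9 - (-1960)/(-81 + 98) + 2*(-140/(-81 + 98))²) + 33187 = (9 - (-1960)/17 + 2*(-140/17)²) + 33187 = (9 - (-1960)/17 + 2*(-140*1/17)²) + 33187 = (9 - 14*(-140/17) + 2*(-140/17)²) + 33187 = (9 + 1960/17 + 2*(19600/289)) + 33187 = (9 + 1960/17 + 39200/289) + 33187 = 75121/289 + 33187 = 9666164/289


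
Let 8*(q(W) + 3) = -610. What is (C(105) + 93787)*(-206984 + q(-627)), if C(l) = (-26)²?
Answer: -78239263139/4 ≈ -1.9560e+10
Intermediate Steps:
q(W) = -317/4 (q(W) = -3 + (⅛)*(-610) = -3 - 305/4 = -317/4)
C(l) = 676
(C(105) + 93787)*(-206984 + q(-627)) = (676 + 93787)*(-206984 - 317/4) = 94463*(-828253/4) = -78239263139/4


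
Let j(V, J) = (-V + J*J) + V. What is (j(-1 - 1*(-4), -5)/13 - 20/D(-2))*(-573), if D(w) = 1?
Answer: 134655/13 ≈ 10358.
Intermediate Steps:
j(V, J) = J**2 (j(V, J) = (-V + J**2) + V = (J**2 - V) + V = J**2)
(j(-1 - 1*(-4), -5)/13 - 20/D(-2))*(-573) = ((-5)**2/13 - 20/1)*(-573) = (25*(1/13) - 20*1)*(-573) = (25/13 - 20)*(-573) = -235/13*(-573) = 134655/13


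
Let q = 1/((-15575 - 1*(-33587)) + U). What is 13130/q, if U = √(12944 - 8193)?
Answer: 236497560 + 13130*√4751 ≈ 2.3740e+8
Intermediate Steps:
U = √4751 ≈ 68.927
q = 1/(18012 + √4751) (q = 1/((-15575 - 1*(-33587)) + √4751) = 1/((-15575 + 33587) + √4751) = 1/(18012 + √4751) ≈ 5.5307e-5)
13130/q = 13130/(18012/324427393 - √4751/324427393)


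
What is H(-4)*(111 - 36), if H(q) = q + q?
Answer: -600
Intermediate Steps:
H(q) = 2*q
H(-4)*(111 - 36) = (2*(-4))*(111 - 36) = -8*75 = -600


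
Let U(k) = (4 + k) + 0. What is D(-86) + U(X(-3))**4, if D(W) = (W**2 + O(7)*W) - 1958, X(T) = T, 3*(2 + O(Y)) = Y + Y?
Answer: 15629/3 ≈ 5209.7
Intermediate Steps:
O(Y) = -2 + 2*Y/3 (O(Y) = -2 + (Y + Y)/3 = -2 + (2*Y)/3 = -2 + 2*Y/3)
D(W) = -1958 + W**2 + 8*W/3 (D(W) = (W**2 + (-2 + (2/3)*7)*W) - 1958 = (W**2 + (-2 + 14/3)*W) - 1958 = (W**2 + 8*W/3) - 1958 = -1958 + W**2 + 8*W/3)
U(k) = 4 + k
D(-86) + U(X(-3))**4 = (-1958 + (-86)**2 + (8/3)*(-86)) + (4 - 3)**4 = (-1958 + 7396 - 688/3) + 1**4 = 15626/3 + 1 = 15629/3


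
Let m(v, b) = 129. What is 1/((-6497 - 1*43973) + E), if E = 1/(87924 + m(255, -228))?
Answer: -88053/4444034909 ≈ -1.9814e-5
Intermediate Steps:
E = 1/88053 (E = 1/(87924 + 129) = 1/88053 ≈ 1.1357e-5)
1/((-6497 - 1*43973) + E) = 1/((-6497 - 1*43973) + 1/88053) = 1/((-6497 - 43973) + 1/88053) = 1/(-50470 + 1/88053) = 1/(-4444034909/88053) = -88053/4444034909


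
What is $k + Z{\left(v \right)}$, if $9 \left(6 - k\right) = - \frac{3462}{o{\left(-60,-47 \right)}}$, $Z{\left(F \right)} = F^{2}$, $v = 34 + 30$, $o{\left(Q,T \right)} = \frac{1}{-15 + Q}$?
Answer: $-24748$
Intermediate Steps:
$v = 64$
$k = -28844$ ($k = 6 - \frac{\left(-3462\right) \frac{1}{\frac{1}{-15 - 60}}}{9} = 6 - \frac{\left(-3462\right) \frac{1}{\frac{1}{-75}}}{9} = 6 - \frac{\left(-3462\right) \frac{1}{- \frac{1}{75}}}{9} = 6 - \frac{\left(-3462\right) \left(-75\right)}{9} = 6 - 28850 = -28844$)
$k + Z{\left(v \right)} = -28844 + 64^{2} = -28844 + 4096 = -24748$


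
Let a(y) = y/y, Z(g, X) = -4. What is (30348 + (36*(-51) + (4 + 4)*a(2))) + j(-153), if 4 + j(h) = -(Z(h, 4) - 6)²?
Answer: 28416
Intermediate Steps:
a(y) = 1
j(h) = -104 (j(h) = -4 - (-4 - 6)² = -4 - 1*(-10)² = -4 - 1*100 = -4 - 100 = -104)
(30348 + (36*(-51) + (4 + 4)*a(2))) + j(-153) = (30348 + (36*(-51) + (4 + 4)*1)) - 104 = (30348 + (-1836 + 8*1)) - 104 = (30348 + (-1836 + 8)) - 104 = (30348 - 1828) - 104 = 28520 - 104 = 28416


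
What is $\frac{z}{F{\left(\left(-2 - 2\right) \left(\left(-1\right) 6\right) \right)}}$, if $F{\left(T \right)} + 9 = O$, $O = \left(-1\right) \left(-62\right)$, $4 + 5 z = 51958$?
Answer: $\frac{51954}{265} \approx 196.05$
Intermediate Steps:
$z = \frac{51954}{5}$ ($z = - \frac{4}{5} + \frac{1}{5} \cdot 51958 = - \frac{4}{5} + \frac{51958}{5} = \frac{51954}{5} \approx 10391.0$)
$O = 62$
$F{\left(T \right)} = 53$ ($F{\left(T \right)} = -9 + 62 = 53$)
$\frac{z}{F{\left(\left(-2 - 2\right) \left(\left(-1\right) 6\right) \right)}} = \frac{51954}{5 \cdot 53} = \frac{51954}{5} \cdot \frac{1}{53} = \frac{51954}{265}$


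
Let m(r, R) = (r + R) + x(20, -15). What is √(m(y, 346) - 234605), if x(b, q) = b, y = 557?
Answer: I*√233682 ≈ 483.41*I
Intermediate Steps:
m(r, R) = 20 + R + r (m(r, R) = (r + R) + 20 = (R + r) + 20 = 20 + R + r)
√(m(y, 346) - 234605) = √((20 + 346 + 557) - 234605) = √(923 - 234605) = √(-233682) = I*√233682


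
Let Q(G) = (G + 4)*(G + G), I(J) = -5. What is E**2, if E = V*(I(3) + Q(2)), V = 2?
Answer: 1444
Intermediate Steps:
Q(G) = 2*G*(4 + G) (Q(G) = (4 + G)*(2*G) = 2*G*(4 + G))
E = 38 (E = 2*(-5 + 2*2*(4 + 2)) = 2*(-5 + 2*2*6) = 2*(-5 + 24) = 2*19 = 38)
E**2 = 38**2 = 1444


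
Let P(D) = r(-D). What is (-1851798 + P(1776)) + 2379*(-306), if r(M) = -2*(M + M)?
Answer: -2572668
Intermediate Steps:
r(M) = -4*M
P(D) = 4*D (P(D) = -(-4)*D = 4*D)
(-1851798 + P(1776)) + 2379*(-306) = (-1851798 + 4*1776) + 2379*(-306) = (-1851798 + 7104) - 727974 = -1844694 - 727974 = -2572668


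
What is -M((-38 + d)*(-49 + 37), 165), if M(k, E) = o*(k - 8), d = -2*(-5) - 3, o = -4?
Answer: 1456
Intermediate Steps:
d = 7 (d = 10 - 3 = 7)
M(k, E) = 32 - 4*k (M(k, E) = -4*(k - 8) = -4*(-8 + k) = 32 - 4*k)
-M((-38 + d)*(-49 + 37), 165) = -(32 - 4*(-38 + 7)*(-49 + 37)) = -(32 - (-124)*(-12)) = -(32 - 4*372) = -(32 - 1488) = -1*(-1456) = 1456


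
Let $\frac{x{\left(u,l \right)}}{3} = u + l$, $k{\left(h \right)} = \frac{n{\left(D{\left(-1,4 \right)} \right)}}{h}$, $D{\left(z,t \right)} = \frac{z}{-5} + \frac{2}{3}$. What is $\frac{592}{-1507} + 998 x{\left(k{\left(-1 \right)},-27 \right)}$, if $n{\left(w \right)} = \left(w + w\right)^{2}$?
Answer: $- \frac{10153453886}{113025} \approx -89834.0$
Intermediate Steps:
$D{\left(z,t \right)} = \frac{2}{3} - \frac{z}{5}$ ($D{\left(z,t \right)} = z \left(- \frac{1}{5}\right) + 2 \cdot \frac{1}{3} = - \frac{z}{5} + \frac{2}{3} = \frac{2}{3} - \frac{z}{5}$)
$n{\left(w \right)} = 4 w^{2}$ ($n{\left(w \right)} = \left(2 w\right)^{2} = 4 w^{2}$)
$k{\left(h \right)} = \frac{676}{225 h}$ ($k{\left(h \right)} = \frac{4 \left(\frac{2}{3} - - \frac{1}{5}\right)^{2}}{h} = \frac{4 \left(\frac{2}{3} + \frac{1}{5}\right)^{2}}{h} = \frac{4 \left(\frac{13}{15}\right)^{2}}{h} = \frac{4 \cdot \frac{169}{225}}{h} = \frac{676}{225 h}$)
$x{\left(u,l \right)} = 3 l + 3 u$ ($x{\left(u,l \right)} = 3 \left(u + l\right) = 3 \left(l + u\right) = 3 l + 3 u$)
$\frac{592}{-1507} + 998 x{\left(k{\left(-1 \right)},-27 \right)} = \frac{592}{-1507} + 998 \left(3 \left(-27\right) + 3 \frac{676}{225 \left(-1\right)}\right) = 592 \left(- \frac{1}{1507}\right) + 998 \left(-81 + 3 \cdot \frac{676}{225} \left(-1\right)\right) = - \frac{592}{1507} + 998 \left(-81 + 3 \left(- \frac{676}{225}\right)\right) = - \frac{592}{1507} + 998 \left(-81 - \frac{676}{75}\right) = - \frac{592}{1507} + 998 \left(- \frac{6751}{75}\right) = - \frac{592}{1507} - \frac{6737498}{75} = - \frac{10153453886}{113025}$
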